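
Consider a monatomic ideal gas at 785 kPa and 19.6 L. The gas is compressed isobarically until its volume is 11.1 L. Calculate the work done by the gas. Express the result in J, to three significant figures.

Isobaric: W = P ΔV.
W = (785 kPa)(11.1 − 19.6 L) = (785)(-8.5) = -6673 J.

W ≈ -6670 J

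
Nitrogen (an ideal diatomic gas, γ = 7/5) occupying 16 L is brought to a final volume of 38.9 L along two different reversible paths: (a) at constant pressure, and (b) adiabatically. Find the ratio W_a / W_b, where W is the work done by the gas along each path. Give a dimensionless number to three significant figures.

Path (a) isobaric: W = P₁(V₂ − V₁) → W_a/(P₁V₁) = 1.431.
Path (b) adiabatic: W = P₁V₁(1 − (V₁/V₂)^(γ−1))/(γ−1) → W_b/(P₁V₁) = 0.7477.
W_a / W_b = 1.431 / 0.7477 = 1.914.

W_a / W_b ≈ 1.91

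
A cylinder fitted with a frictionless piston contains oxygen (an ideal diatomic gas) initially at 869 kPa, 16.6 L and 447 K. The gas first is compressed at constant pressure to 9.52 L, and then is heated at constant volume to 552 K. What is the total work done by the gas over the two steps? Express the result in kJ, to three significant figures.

Step 1 (isobaric): W = PΔV = (869 kPa)(9.52 − 16.6 L) = -6153 J.
Step 2 (isochoric): W = 0 (constant volume).
W_total = -6153 + 0 = -6153 J.

W_total ≈ -6.15 kJ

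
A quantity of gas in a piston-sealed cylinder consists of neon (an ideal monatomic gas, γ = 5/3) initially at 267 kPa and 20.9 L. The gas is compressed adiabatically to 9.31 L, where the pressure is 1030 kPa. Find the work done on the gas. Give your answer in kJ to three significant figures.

W ≈ 6.01 kJ

Adiabatic: W = (P₁V₁ − P₂V₂)/(γ − 1) with γ = 5/3.
P₁V₁ = 5580 J, P₂V₂ = 9589 J.
W = (5580 − 9589) / 0.6667 = -6014 J.
Work on gas = −W_by = 6014 J.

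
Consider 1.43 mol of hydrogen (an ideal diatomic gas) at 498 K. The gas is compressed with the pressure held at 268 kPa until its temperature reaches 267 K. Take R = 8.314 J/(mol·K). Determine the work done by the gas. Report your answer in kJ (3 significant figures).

W ≈ -2.75 kJ

Isobaric: W = P ΔV = nR ΔT.
W = (1.43)(8.314)(267 − 498) = -2746 J.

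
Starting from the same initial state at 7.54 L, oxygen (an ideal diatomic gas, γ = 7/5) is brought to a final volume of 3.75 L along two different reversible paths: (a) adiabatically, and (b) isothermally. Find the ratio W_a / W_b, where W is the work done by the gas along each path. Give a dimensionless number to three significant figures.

W_a / W_b ≈ 1.15

Path (a) adiabatic: W = P₁V₁(1 − (V₁/V₂)^(γ−1))/(γ−1) → W_a/(P₁V₁) = -0.8058.
Path (b) isothermal: W = P₁V₁ ln(V₂/V₁) → W_b/(P₁V₁) = -0.6985.
W_a / W_b = -0.8058 / -0.6985 = 1.154.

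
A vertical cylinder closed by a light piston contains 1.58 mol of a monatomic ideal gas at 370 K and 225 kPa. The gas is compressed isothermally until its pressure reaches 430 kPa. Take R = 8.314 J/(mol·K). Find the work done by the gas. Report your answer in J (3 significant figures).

Isothermal process: W = nRT ln(V₂/V₁) = nRT ln(P₁/P₂).
W = (1.58)(8.314)(370) × ln(225/430)
  = 4860 × ln(0.5233) = 4860 × -0.6477
W_by_gas = -3148 J.

W ≈ -3150 J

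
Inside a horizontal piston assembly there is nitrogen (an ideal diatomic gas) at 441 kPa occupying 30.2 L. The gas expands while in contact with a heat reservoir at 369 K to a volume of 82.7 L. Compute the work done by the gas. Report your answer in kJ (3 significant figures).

W ≈ 13.4 kJ

Isothermal: W = nRT ln(V₂/V₁) = P₁V₁ ln(V₂/V₁).
P₁V₁ = (441 kPa)(30.2 L) = 13318 J.
W = 13318 × ln(82.7/30.2) = 13318 × 1.007
W_by_gas = 13416 J.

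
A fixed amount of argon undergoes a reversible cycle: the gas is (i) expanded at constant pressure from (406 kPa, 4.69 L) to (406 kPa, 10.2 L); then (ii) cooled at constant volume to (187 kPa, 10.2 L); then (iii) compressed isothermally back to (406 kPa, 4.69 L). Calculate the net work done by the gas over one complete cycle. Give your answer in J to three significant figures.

Leg (i): W = PΔV = (406)(10.2 − 4.69) = 2237 J.
Leg (ii): W = 0.
Leg (iii): W = PᵢVᵢ ln(V_f/Vᵢ) = (1907) ln(4.69/10.2) = -1482 J.
W_net = 2237 − 1482 = 755.1 J.

W_net ≈ 755 J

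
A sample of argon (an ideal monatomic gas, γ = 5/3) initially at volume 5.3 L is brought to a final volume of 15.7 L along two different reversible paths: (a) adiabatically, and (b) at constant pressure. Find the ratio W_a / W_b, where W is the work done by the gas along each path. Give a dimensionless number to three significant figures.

Path (a) adiabatic: W = P₁V₁(1 − (V₁/V₂)^(γ−1))/(γ−1) → W_a/(P₁V₁) = 0.7728.
Path (b) isobaric: W = P₁(V₂ − V₁) → W_b/(P₁V₁) = 1.962.
W_a / W_b = 0.7728 / 1.962 = 0.3938.

W_a / W_b ≈ 0.394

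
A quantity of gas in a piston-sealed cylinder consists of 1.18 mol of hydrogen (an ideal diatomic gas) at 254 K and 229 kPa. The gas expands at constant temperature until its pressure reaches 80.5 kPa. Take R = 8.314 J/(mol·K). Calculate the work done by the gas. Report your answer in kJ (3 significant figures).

Isothermal process: W = nRT ln(V₂/V₁) = nRT ln(P₁/P₂).
W = (1.18)(8.314)(254) × ln(229/80.5)
  = 2492 × ln(2.845) = 2492 × 1.045
W_by_gas = 2605 J.

W ≈ 2.61 kJ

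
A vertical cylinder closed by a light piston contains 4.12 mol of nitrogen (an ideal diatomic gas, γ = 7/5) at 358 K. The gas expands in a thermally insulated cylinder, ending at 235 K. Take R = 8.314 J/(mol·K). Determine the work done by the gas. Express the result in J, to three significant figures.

Adiabatic ⇒ Q = 0, so W_by = −ΔU = nCᵥ(T₁ − T₂).
Cᵥ = 5R/2 = 20.79 J/(mol·K).
W = (4.12)(20.79)(358 − 235) = 10533 J.

W ≈ 10500 J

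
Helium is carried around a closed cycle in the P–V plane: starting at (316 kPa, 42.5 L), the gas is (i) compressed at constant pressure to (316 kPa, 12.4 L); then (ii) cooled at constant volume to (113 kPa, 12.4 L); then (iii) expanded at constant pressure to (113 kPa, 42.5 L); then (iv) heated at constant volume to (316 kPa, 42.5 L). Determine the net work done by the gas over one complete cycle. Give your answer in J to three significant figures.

Constant-volume legs do no work.
W(i) = (316)(12.4 − 42.5) = -9512 J; W(iii) = (113)(42.5 − 12.4) = 3401 J.
W_net = -9512 + 3401 = -6110 J (the counter-clockwise enclosed area).

W_net ≈ -6110 J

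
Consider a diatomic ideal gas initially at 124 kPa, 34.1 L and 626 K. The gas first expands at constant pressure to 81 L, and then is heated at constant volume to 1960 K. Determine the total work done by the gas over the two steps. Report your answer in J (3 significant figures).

W_total ≈ 5820 J

Step 1 (isobaric): W = PΔV = (124 kPa)(81 − 34.1 L) = 5816 J.
Step 2 (isochoric): W = 0 (constant volume).
W_total = 5816 + 0 = 5816 J.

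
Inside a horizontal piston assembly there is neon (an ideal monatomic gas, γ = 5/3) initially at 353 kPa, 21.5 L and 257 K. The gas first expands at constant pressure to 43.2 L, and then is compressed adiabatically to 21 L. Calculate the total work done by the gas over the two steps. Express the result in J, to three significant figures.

Step 1 (isobaric): W = PΔV = (353 kPa)(43.2 − 21.5 L) = 7660 J.
After step 1: P = 353 kPa, V = 43.2 L, T = 516.4 K.
Step 2 (adiabatic): W = (P₁V₁ − P₂V₂)/(γ−1) = (15250 − 24666)/0.667 = -14125 J.
W_total = 7660 − 14125 = -6465 J.

W_total ≈ -6460 J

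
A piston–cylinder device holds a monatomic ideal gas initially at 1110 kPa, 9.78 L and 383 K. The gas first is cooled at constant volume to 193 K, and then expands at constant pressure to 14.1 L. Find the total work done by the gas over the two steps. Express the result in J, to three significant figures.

W_total ≈ 2420 J

Step 1 (isochoric): W = 0 (constant volume).
After step 1: P = 559.3 kPa (V unchanged).
Step 2 (isobaric): W = PΔV = (559.3 kPa)(14.1 − 9.78 L) = 2416 J.
W_total = 0 + 2416 = 2416 J.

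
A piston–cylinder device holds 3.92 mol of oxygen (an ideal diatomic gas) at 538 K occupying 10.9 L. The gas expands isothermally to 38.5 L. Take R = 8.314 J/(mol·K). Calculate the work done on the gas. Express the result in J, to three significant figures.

Isothermal: W = nRT ln(V₂/V₁).
W = (3.92)(8.314)(538) × ln(38.5/10.9)
  = 17534 × 1.262
W_by_gas = 22126 J; work on gas = −W_by = -22126 J.

W ≈ -22100 J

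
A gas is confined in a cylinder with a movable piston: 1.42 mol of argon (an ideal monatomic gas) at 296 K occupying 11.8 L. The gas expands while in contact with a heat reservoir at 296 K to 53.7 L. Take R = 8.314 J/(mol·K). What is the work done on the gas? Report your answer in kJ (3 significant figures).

Isothermal: W = nRT ln(V₂/V₁).
W = (1.42)(8.314)(296) × ln(53.7/11.8)
  = 3495 × 1.515
W_by_gas = 5295 J; work on gas = −W_by = -5295 J.

W ≈ -5.30 kJ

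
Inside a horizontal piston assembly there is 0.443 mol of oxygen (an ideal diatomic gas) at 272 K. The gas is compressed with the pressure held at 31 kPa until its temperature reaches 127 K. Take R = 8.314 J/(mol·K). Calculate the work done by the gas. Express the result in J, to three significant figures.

W ≈ -534 J

Isobaric: W = P ΔV = nR ΔT.
W = (0.443)(8.314)(127 − 272) = -534 J.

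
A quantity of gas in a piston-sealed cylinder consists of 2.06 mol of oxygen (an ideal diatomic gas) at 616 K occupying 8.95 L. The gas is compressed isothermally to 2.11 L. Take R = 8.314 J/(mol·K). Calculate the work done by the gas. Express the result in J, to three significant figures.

Isothermal: W = nRT ln(V₂/V₁).
W = (2.06)(8.314)(616) × ln(2.11/8.95)
  = 10550 × -1.445
W_by_gas = -15245 J.

W ≈ -15200 J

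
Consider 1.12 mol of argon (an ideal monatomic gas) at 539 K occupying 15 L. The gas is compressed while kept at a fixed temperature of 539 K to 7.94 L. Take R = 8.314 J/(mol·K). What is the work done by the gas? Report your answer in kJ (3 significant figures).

Isothermal: W = nRT ln(V₂/V₁).
W = (1.12)(8.314)(539) × ln(7.94/15)
  = 5019 × -0.6361
W_by_gas = -3193 J.

W ≈ -3.19 kJ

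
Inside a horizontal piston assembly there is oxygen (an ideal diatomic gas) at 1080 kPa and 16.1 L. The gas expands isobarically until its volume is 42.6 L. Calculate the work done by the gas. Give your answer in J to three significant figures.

Isobaric: W = P ΔV.
W = (1080 kPa)(42.6 − 16.1 L) = (1080)(26.5) = 28620 J.

W ≈ 28600 J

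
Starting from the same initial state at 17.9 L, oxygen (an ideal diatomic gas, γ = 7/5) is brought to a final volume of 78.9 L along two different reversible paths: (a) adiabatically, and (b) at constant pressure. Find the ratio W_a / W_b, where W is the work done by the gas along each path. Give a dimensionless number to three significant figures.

Path (a) adiabatic: W = P₁V₁(1 − (V₁/V₂)^(γ−1))/(γ−1) → W_a/(P₁V₁) = 1.119.
Path (b) isobaric: W = P₁(V₂ − V₁) → W_b/(P₁V₁) = 3.408.
W_a / W_b = 1.119 / 3.408 = 0.3283.

W_a / W_b ≈ 0.328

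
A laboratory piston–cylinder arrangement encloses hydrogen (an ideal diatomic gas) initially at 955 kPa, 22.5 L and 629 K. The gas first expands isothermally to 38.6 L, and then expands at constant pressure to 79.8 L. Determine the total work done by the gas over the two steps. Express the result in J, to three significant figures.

W_total ≈ 34500 J

Step 1 (isothermal): W = P₁V₁ ln(V₂/V₁) = (21488) ln(38.6/22.5) = 11598 J.
After step 1: P = 556.7 kPa, V = 38.6 L, T = 629 K.
Step 2 (isobaric): W = PΔV = (556.7 kPa)(79.8 − 38.6 L) = 22935 J.
W_total = 11598 + 22935 = 34532 J.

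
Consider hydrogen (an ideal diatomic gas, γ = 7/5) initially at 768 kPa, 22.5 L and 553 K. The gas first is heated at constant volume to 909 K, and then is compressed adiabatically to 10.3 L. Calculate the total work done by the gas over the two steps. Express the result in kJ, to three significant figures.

Step 1 (isochoric): W = 0 (constant volume).
After step 1: P = 1262 kPa (V unchanged).
Step 2 (adiabatic): W = (P₁V₁ − P₂V₂)/(γ−1) = (28404 − 38826)/0.4 = -26054 J.
W_total = 0 − 26054 = -26054 J.

W_total ≈ -26.1 kJ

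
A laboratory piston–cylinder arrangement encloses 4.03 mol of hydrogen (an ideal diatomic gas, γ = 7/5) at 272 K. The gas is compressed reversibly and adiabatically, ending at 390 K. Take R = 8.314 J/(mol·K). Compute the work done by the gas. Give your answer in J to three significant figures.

Adiabatic ⇒ Q = 0, so W_by = −ΔU = nCᵥ(T₁ − T₂).
Cᵥ = 5R/2 = 20.79 J/(mol·K).
W = (4.03)(20.79)(272 − 390) = -9884 J.

W ≈ -9880 J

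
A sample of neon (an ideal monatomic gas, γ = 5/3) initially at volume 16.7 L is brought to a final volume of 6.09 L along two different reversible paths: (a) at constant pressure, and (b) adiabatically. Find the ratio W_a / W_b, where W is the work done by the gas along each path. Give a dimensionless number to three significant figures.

Path (a) isobaric: W = P₁(V₂ − V₁) → W_a/(P₁V₁) = -0.6353.
Path (b) adiabatic: W = P₁V₁(1 − (V₁/V₂)^(γ−1))/(γ−1) → W_b/(P₁V₁) = -1.439.
W_a / W_b = -0.6353 / -1.439 = 0.4416.

W_a / W_b ≈ 0.442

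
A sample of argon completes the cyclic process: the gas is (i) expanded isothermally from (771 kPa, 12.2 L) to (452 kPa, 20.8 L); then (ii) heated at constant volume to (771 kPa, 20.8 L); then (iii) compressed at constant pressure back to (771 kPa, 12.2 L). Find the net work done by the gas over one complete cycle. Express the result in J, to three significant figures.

W_net ≈ -1610 J

Leg (i): W = PᵢVᵢ ln(V_f/Vᵢ) = (9406) ln(20.8/12.2) = 5018 J.
Leg (ii): W = 0.
Leg (iii): W = PΔV = (771)(12.2 − 20.8) = -6631 J.
W_net = 5018 − 6631 = -1612 J.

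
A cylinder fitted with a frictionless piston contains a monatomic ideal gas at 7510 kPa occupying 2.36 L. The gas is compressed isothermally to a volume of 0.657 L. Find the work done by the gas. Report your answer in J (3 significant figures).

W ≈ -22700 J

Isothermal: W = nRT ln(V₂/V₁) = P₁V₁ ln(V₂/V₁).
P₁V₁ = (7510 kPa)(2.36 L) = 17724 J.
W = 17724 × ln(0.657/2.36) = 17724 × -1.279
W_by_gas = -22664 J.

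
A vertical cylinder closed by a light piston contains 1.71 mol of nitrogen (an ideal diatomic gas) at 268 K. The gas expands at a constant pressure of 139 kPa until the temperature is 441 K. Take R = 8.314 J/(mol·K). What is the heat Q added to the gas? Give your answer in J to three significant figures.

Isobaric: W = nRΔT = (1.71)(8.314)(173) = 2460 J.
ΔU = nCᵥΔT with Cᵥ = 5R/2: ΔU = (1.71)(20.79)(173) = 6149 J.
Q = ΔU + W = 6149 + 2460 = 8608 J.

Q ≈ 8610 J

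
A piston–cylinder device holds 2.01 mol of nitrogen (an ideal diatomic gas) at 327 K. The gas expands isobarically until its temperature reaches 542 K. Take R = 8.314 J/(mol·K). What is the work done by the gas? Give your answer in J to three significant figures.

Isobaric: W = P ΔV = nR ΔT.
W = (2.01)(8.314)(542 − 327) = 3593 J.

W ≈ 3590 J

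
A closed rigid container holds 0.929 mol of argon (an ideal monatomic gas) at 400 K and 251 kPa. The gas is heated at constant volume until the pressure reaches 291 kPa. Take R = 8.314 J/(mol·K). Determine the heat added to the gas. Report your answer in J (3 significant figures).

Q ≈ 739 J

Constant volume ⇒ W = 0, so Q = ΔU = nCᵥΔT with Cᵥ = 3R/2 = 12.47 J/(mol·K).
At constant V, T₂/T₁ = P₂/P₁ ⇒ ΔT = T₁(P₂/P₁ − 1) = 400·(291/251 − 1) = 63.75 K.
ΔU = (0.929)(12.47)(63.75) = 738.5 J.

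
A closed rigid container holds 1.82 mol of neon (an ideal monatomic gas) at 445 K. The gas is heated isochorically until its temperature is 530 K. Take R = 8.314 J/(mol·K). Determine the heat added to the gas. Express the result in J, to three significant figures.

Constant volume ⇒ W = 0, so Q = ΔU = nCᵥΔT with Cᵥ = 3R/2 = 12.47 J/(mol·K).
ΔU = (1.82)(12.47)(530 − 445) = 1929 J.

Q ≈ 1930 J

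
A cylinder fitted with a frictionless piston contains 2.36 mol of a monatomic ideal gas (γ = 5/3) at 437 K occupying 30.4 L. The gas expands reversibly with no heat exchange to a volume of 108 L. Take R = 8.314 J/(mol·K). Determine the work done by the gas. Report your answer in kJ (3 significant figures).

Adiabatic: TV^(γ−1) = const with γ = 5/3.
T₂ = T₁ (V₁/V₂)^(γ−1) = 437 × (30.4/108)^0.667 = 437 × 0.4295 = 187.7 K.
W_by = nCᵥ(T₁ − T₂) = (2.36)(12.47)(437 − 187.7) = 7337 J.

W ≈ 7.34 kJ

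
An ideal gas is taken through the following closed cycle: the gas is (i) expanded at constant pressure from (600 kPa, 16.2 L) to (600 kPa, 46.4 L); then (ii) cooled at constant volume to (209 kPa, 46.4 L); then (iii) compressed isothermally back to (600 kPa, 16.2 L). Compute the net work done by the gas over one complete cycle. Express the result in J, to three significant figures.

W_net ≈ 7920 J

Leg (i): W = PΔV = (600)(46.4 − 16.2) = 18120 J.
Leg (ii): W = 0.
Leg (iii): W = PᵢVᵢ ln(V_f/Vᵢ) = (9698) ln(16.2/46.4) = -10205 J.
W_net = 18120 − 10205 = 7915 J.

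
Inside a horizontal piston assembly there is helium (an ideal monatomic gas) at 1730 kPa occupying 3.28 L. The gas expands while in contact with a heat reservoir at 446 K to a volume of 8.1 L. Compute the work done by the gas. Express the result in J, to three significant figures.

Isothermal: W = nRT ln(V₂/V₁) = P₁V₁ ln(V₂/V₁).
P₁V₁ = (1730 kPa)(3.28 L) = 5674 J.
W = 5674 × ln(8.1/3.28) = 5674 × 0.904
W_by_gas = 5130 J.

W ≈ 5130 J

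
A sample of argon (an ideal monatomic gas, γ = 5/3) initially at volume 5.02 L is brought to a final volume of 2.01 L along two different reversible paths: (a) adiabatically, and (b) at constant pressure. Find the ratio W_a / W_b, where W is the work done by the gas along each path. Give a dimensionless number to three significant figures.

Path (a) adiabatic: W = P₁V₁(1 − (V₁/V₂)^(γ−1))/(γ−1) → W_a/(P₁V₁) = -1.261.
Path (b) isobaric: W = P₁(V₂ − V₁) → W_b/(P₁V₁) = -0.5996.
W_a / W_b = -1.261 / -0.5996 = 2.103.

W_a / W_b ≈ 2.10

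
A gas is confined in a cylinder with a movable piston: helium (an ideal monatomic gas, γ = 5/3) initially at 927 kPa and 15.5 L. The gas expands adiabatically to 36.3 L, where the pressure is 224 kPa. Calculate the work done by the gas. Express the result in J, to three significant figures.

Adiabatic: W = (P₁V₁ − P₂V₂)/(γ − 1) with γ = 5/3.
P₁V₁ = 14368 J, P₂V₂ = 8131 J.
W = (14368 − 8131) / 0.6667 = 9356 J.

W ≈ 9360 J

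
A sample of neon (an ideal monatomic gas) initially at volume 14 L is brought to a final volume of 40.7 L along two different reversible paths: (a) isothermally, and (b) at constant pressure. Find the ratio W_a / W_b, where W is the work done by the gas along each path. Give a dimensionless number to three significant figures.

Path (a) isothermal: W = P₁V₁ ln(V₂/V₁) → W_a/(P₁V₁) = 1.067.
Path (b) isobaric: W = P₁(V₂ − V₁) → W_b/(P₁V₁) = 1.907.
W_a / W_b = 1.067 / 1.907 = 0.5596.

W_a / W_b ≈ 0.560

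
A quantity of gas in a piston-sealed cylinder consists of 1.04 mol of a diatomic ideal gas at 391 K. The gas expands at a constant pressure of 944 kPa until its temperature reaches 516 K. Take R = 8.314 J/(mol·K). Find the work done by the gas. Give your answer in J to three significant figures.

Isobaric: W = P ΔV = nR ΔT.
W = (1.04)(8.314)(516 − 391) = 1081 J.

W ≈ 1080 J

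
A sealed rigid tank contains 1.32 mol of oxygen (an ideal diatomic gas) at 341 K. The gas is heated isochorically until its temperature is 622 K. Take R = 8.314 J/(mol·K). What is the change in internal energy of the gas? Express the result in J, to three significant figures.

Constant volume ⇒ W = 0, so Q = ΔU = nCᵥΔT with Cᵥ = 5R/2 = 20.79 J/(mol·K).
ΔU = (1.32)(20.79)(622 − 341) = 7710 J.

ΔU ≈ 7710 J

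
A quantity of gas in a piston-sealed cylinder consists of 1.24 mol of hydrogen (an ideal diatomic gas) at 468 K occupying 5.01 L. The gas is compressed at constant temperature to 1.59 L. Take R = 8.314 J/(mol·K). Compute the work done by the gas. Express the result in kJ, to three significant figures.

W ≈ -5.54 kJ

Isothermal: W = nRT ln(V₂/V₁).
W = (1.24)(8.314)(468) × ln(1.59/5.01)
  = 4825 × -1.148
W_by_gas = -5537 J.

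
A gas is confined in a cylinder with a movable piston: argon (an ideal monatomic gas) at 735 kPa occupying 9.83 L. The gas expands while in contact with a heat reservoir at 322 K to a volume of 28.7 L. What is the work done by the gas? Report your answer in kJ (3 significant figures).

Isothermal: W = nRT ln(V₂/V₁) = P₁V₁ ln(V₂/V₁).
P₁V₁ = (735 kPa)(9.83 L) = 7225 J.
W = 7225 × ln(28.7/9.83) = 7225 × 1.071
W_by_gas = 7741 J.

W ≈ 7.74 kJ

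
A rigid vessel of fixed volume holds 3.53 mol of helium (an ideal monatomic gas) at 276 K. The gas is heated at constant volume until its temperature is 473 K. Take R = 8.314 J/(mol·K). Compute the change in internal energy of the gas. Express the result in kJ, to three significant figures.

Constant volume ⇒ W = 0, so Q = ΔU = nCᵥΔT with Cᵥ = 3R/2 = 12.47 J/(mol·K).
ΔU = (3.53)(12.47)(473 − 276) = 8672 J.

ΔU ≈ 8.67 kJ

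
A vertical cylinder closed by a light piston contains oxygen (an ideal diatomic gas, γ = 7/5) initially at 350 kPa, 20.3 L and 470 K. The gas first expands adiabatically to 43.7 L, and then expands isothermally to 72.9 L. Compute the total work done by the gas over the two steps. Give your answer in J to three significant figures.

Step 1 (adiabatic): W = (P₁V₁ − P₂V₂)/(γ−1) = (7105 − 5228)/0.4 = 4691 J.
After step 1: P = 119.6 kPa, V = 43.7 L, T = 345.9 K.
Step 2 (isothermal): W = P₁V₁ ln(V₂/V₁) = (5228) ln(72.9/43.7) = 2676 J.
W_total = 4691 + 2676 = 7367 J.

W_total ≈ 7370 J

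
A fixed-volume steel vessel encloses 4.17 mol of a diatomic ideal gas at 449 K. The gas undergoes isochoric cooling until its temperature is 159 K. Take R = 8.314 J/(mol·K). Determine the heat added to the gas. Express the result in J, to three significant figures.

Constant volume ⇒ W = 0, so Q = ΔU = nCᵥΔT with Cᵥ = 5R/2 = 20.79 J/(mol·K).
ΔU = (4.17)(20.79)(159 − 449) = -25135 J.

Q ≈ -25100 J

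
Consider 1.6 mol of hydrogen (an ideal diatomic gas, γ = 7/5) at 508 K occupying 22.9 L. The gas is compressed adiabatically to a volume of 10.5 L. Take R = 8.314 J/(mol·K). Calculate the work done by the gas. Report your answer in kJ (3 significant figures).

Adiabatic: TV^(γ−1) = const with γ = 7/5.
T₂ = T₁ (V₁/V₂)^(γ−1) = 508 × (22.9/10.5)^0.4 = 508 × 1.366 = 693.9 K.
W_by = nCᵥ(T₁ − T₂) = (1.6)(20.79)(508 − 693.9) = -6184 J.

W ≈ -6.18 kJ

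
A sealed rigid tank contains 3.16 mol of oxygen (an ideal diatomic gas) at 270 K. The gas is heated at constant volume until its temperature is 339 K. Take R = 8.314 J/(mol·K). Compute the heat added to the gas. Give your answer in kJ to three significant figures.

Q ≈ 4.53 kJ

Constant volume ⇒ W = 0, so Q = ΔU = nCᵥΔT with Cᵥ = 5R/2 = 20.79 J/(mol·K).
ΔU = (3.16)(20.79)(339 − 270) = 4532 J.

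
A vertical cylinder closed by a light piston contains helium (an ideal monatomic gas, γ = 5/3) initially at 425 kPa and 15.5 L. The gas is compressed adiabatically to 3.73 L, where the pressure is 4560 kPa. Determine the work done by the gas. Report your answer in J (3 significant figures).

Adiabatic: W = (P₁V₁ − P₂V₂)/(γ − 1) with γ = 5/3.
P₁V₁ = 6588 J, P₂V₂ = 17009 J.
W = (6588 − 17009) / 0.6667 = -15632 J.

W ≈ -15600 J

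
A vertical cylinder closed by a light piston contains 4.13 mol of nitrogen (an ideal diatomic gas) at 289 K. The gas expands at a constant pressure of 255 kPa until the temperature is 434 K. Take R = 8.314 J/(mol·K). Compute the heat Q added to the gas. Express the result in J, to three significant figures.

Isobaric: W = nRΔT = (4.13)(8.314)(145) = 4979 J.
ΔU = nCᵥΔT with Cᵥ = 5R/2: ΔU = (4.13)(20.79)(145) = 12447 J.
Q = ΔU + W = 12447 + 4979 = 17426 J.

Q ≈ 17400 J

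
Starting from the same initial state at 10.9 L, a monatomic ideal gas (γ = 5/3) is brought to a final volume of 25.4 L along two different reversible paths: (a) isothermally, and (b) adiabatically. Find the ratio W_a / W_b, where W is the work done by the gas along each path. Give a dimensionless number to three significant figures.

W_a / W_b ≈ 1.31

Path (a) isothermal: W = P₁V₁ ln(V₂/V₁) → W_a/(P₁V₁) = 0.846.
Path (b) adiabatic: W = P₁V₁(1 − (V₁/V₂)^(γ−1))/(γ−1) → W_b/(P₁V₁) = 0.6466.
W_a / W_b = 0.846 / 0.6466 = 1.308.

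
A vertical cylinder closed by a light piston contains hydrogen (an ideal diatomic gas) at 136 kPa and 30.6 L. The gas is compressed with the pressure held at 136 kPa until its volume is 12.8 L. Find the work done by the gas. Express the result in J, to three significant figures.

W ≈ -2420 J

Isobaric: W = P ΔV.
W = (136 kPa)(12.8 − 30.6 L) = (136)(-17.8) = -2421 J.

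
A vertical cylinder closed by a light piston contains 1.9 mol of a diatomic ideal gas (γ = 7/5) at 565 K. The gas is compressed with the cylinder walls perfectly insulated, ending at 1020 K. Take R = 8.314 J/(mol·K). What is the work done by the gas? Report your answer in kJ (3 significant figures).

Adiabatic ⇒ Q = 0, so W_by = −ΔU = nCᵥ(T₁ − T₂).
Cᵥ = 5R/2 = 20.79 J/(mol·K).
W = (1.9)(20.79)(565 − 1020) = -17969 J.

W ≈ -18.0 kJ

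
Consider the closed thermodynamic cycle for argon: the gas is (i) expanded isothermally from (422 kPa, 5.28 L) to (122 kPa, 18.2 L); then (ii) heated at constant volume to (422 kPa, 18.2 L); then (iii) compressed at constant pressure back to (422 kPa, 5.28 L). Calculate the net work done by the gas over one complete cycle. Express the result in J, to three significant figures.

Leg (i): W = PᵢVᵢ ln(V_f/Vᵢ) = (2228) ln(18.2/5.28) = 2757 J.
Leg (ii): W = 0.
Leg (iii): W = PΔV = (422)(5.28 − 18.2) = -5452 J.
W_net = 2757 − 5452 = -2695 J.

W_net ≈ -2690 J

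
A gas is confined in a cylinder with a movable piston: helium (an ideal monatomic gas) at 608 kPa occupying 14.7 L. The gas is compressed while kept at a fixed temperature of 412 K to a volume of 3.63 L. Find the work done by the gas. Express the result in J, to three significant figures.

Isothermal: W = nRT ln(V₂/V₁) = P₁V₁ ln(V₂/V₁).
P₁V₁ = (608 kPa)(14.7 L) = 8938 J.
W = 8938 × ln(3.63/14.7) = 8938 × -1.399
W_by_gas = -12500 J.

W ≈ -12500 J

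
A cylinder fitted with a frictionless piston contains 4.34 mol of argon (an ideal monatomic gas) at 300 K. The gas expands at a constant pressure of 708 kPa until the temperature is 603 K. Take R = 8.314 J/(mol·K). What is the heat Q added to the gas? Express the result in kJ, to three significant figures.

Q ≈ 27.3 kJ

Isobaric: W = nRΔT = (4.34)(8.314)(303) = 10933 J.
ΔU = nCᵥΔT with Cᵥ = 3R/2: ΔU = (4.34)(12.47)(303) = 16400 J.
Q = ΔU + W = 16400 + 10933 = 27333 J.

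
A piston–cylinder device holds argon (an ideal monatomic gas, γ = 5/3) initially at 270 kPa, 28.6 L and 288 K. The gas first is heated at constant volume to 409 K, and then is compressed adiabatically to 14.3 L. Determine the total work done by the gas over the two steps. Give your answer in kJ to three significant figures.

Step 1 (isochoric): W = 0 (constant volume).
After step 1: P = 383.4 kPa (V unchanged).
Step 2 (adiabatic): W = (P₁V₁ − P₂V₂)/(γ−1) = (10966 − 17408)/0.667 = -9662 J.
W_total = 0 − 9662 = -9662 J.

W_total ≈ -9.66 kJ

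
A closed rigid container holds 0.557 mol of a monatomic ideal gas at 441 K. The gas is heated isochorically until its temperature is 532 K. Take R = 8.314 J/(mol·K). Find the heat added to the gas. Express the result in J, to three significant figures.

Q ≈ 632 J

Constant volume ⇒ W = 0, so Q = ΔU = nCᵥΔT with Cᵥ = 3R/2 = 12.47 J/(mol·K).
ΔU = (0.557)(12.47)(532 − 441) = 632.1 J.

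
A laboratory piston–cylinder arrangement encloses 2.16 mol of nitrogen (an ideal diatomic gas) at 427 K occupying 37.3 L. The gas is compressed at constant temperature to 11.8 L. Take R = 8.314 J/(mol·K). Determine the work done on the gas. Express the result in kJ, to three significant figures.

Isothermal: W = nRT ln(V₂/V₁).
W = (2.16)(8.314)(427) × ln(11.8/37.3)
  = 7668 × -1.151
W_by_gas = -8825 J; work on gas = −W_by = 8825 J.

W ≈ 8.83 kJ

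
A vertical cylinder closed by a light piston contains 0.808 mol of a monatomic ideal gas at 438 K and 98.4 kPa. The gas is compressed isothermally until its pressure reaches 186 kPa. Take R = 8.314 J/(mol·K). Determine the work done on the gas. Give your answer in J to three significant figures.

W ≈ 1870 J

Isothermal process: W = nRT ln(V₂/V₁) = nRT ln(P₁/P₂).
W = (0.808)(8.314)(438) × ln(98.4/186)
  = 2942 × ln(0.529) = 2942 × -0.6367
W_by_gas = -1873 J; work on gas = −W_by = 1873 J.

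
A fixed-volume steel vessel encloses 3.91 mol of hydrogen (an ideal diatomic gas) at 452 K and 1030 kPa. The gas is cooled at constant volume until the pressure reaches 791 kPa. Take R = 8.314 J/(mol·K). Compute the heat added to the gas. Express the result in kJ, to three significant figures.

Constant volume ⇒ W = 0, so Q = ΔU = nCᵥΔT with Cᵥ = 5R/2 = 20.79 J/(mol·K).
At constant V, T₂/T₁ = P₂/P₁ ⇒ ΔT = T₁(P₂/P₁ − 1) = 452·(791/1030 − 1) = -104.9 K.
ΔU = (3.91)(20.79)(-104.9) = -8524 J.

Q ≈ -8.52 kJ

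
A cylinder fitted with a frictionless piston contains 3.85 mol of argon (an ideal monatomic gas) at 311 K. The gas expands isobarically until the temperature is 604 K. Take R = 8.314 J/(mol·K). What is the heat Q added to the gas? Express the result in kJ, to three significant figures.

Q ≈ 23.4 kJ

Isobaric: W = nRΔT = (3.85)(8.314)(293) = 9379 J.
ΔU = nCᵥΔT with Cᵥ = 3R/2: ΔU = (3.85)(12.47)(293) = 14068 J.
Q = ΔU + W = 14068 + 9379 = 23447 J.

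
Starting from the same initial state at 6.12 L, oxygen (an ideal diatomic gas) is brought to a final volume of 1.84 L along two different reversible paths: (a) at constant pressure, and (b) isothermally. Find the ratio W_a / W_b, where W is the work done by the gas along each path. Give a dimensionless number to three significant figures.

W_a / W_b ≈ 0.582

Path (a) isobaric: W = P₁(V₂ − V₁) → W_a/(P₁V₁) = -0.6993.
Path (b) isothermal: W = P₁V₁ ln(V₂/V₁) → W_b/(P₁V₁) = -1.202.
W_a / W_b = -0.6993 / -1.202 = 0.5819.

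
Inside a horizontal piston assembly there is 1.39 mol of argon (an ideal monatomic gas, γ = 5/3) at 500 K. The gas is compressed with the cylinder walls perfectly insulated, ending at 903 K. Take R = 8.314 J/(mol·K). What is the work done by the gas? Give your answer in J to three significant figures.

W ≈ -6990 J

Adiabatic ⇒ Q = 0, so W_by = −ΔU = nCᵥ(T₁ − T₂).
Cᵥ = 3R/2 = 12.47 J/(mol·K).
W = (1.39)(12.47)(500 − 903) = -6986 J.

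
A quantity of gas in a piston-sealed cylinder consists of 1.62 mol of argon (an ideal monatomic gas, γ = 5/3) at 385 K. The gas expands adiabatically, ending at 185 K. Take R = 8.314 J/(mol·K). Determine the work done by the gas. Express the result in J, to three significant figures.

W ≈ 4040 J

Adiabatic ⇒ Q = 0, so W_by = −ΔU = nCᵥ(T₁ − T₂).
Cᵥ = 3R/2 = 12.47 J/(mol·K).
W = (1.62)(12.47)(385 − 185) = 4041 J.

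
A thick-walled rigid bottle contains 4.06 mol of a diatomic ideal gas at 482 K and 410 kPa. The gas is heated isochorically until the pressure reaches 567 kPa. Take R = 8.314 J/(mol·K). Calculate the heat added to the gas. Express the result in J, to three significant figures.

Constant volume ⇒ W = 0, so Q = ΔU = nCᵥΔT with Cᵥ = 5R/2 = 20.79 J/(mol·K).
At constant V, T₂/T₁ = P₂/P₁ ⇒ ΔT = T₁(P₂/P₁ − 1) = 482·(567/410 − 1) = 184.6 K.
ΔU = (4.06)(20.79)(184.6) = 15575 J.

Q ≈ 15600 J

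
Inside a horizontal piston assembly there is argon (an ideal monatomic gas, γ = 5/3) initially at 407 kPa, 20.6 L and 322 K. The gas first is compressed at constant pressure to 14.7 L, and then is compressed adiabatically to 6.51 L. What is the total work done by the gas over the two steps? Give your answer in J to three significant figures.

W_total ≈ -8870 J

Step 1 (isobaric): W = PΔV = (407 kPa)(14.7 − 20.6 L) = -2401 J.
After step 1: P = 407 kPa, V = 14.7 L, T = 229.8 K.
Step 2 (adiabatic): W = (P₁V₁ − P₂V₂)/(γ−1) = (5983 − 10298)/0.667 = -6472 J.
W_total = -2401 − 6472 = -8873 J.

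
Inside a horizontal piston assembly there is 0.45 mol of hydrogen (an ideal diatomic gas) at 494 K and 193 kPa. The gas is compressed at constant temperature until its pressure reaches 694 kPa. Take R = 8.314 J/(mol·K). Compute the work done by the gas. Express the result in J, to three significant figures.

Isothermal process: W = nRT ln(V₂/V₁) = nRT ln(P₁/P₂).
W = (0.45)(8.314)(494) × ln(193/694)
  = 1848 × ln(0.2781) = 1848 × -1.28
W_by_gas = -2365 J.

W ≈ -2370 J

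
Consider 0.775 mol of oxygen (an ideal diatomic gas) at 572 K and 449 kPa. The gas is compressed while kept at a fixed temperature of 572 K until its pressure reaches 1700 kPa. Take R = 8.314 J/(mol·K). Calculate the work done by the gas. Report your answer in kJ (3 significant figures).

Isothermal process: W = nRT ln(V₂/V₁) = nRT ln(P₁/P₂).
W = (0.775)(8.314)(572) × ln(449/1700)
  = 3686 × ln(0.2641) = 3686 × -1.331
W_by_gas = -4907 J.

W ≈ -4.91 kJ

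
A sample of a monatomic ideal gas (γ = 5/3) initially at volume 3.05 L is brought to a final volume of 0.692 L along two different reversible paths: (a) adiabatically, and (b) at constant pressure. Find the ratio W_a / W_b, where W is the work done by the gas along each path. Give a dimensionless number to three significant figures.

Path (a) adiabatic: W = P₁V₁(1 − (V₁/V₂)^(γ−1))/(γ−1) → W_a/(P₁V₁) = -2.532.
Path (b) isobaric: W = P₁(V₂ − V₁) → W_b/(P₁V₁) = -0.7731.
W_a / W_b = -2.532 / -0.7731 = 3.275.

W_a / W_b ≈ 3.28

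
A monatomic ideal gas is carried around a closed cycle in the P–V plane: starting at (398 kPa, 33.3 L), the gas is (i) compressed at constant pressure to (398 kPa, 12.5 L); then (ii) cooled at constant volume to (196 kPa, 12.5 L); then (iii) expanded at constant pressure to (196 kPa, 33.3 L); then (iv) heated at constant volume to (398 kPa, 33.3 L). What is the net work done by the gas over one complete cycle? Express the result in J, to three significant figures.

W_net ≈ -4200 J

Constant-volume legs do no work.
W(i) = (398)(12.5 − 33.3) = -8278 J; W(iii) = (196)(33.3 − 12.5) = 4077 J.
W_net = -8278 + 4077 = -4202 J (the counter-clockwise enclosed area).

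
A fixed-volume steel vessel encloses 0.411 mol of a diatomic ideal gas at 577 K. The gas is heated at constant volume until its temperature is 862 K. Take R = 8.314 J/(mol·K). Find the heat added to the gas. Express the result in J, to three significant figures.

Q ≈ 2430 J

Constant volume ⇒ W = 0, so Q = ΔU = nCᵥΔT with Cᵥ = 5R/2 = 20.79 J/(mol·K).
ΔU = (0.411)(20.79)(862 − 577) = 2435 J.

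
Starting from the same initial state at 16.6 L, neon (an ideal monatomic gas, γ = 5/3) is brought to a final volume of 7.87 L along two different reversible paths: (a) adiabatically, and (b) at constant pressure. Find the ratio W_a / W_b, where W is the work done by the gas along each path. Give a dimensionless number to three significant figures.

W_a / W_b ≈ 1.84

Path (a) adiabatic: W = P₁V₁(1 − (V₁/V₂)^(γ−1))/(γ−1) → W_a/(P₁V₁) = -0.9671.
Path (b) isobaric: W = P₁(V₂ − V₁) → W_b/(P₁V₁) = -0.5259.
W_a / W_b = -0.9671 / -0.5259 = 1.839.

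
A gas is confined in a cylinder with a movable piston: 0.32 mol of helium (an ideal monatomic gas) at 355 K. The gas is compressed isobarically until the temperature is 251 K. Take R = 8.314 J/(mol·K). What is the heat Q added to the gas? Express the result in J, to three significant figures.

Isobaric: W = nRΔT = (0.32)(8.314)(-104) = -276.7 J.
ΔU = nCᵥΔT with Cᵥ = 3R/2: ΔU = (0.32)(12.47)(-104) = -415 J.
Q = ΔU + W = -415 − 276.7 = -691.7 J.

Q ≈ -692 J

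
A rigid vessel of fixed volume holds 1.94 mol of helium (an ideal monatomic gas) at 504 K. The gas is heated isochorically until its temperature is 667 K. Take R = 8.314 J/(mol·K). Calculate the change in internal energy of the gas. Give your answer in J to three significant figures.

Constant volume ⇒ W = 0, so Q = ΔU = nCᵥΔT with Cᵥ = 3R/2 = 12.47 J/(mol·K).
ΔU = (1.94)(12.47)(667 − 504) = 3944 J.

ΔU ≈ 3940 J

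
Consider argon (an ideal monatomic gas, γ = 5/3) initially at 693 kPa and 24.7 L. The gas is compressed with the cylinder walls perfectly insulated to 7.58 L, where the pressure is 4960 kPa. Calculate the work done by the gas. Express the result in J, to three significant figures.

W ≈ -30700 J

Adiabatic: W = (P₁V₁ − P₂V₂)/(γ − 1) with γ = 5/3.
P₁V₁ = 17117 J, P₂V₂ = 37597 J.
W = (17117 − 37597) / 0.6667 = -30720 J.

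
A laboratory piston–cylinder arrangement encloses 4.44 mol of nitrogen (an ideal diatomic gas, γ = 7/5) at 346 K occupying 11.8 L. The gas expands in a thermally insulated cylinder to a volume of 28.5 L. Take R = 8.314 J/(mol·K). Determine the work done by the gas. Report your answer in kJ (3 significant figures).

Adiabatic: TV^(γ−1) = const with γ = 7/5.
T₂ = T₁ (V₁/V₂)^(γ−1) = 346 × (11.8/28.5)^0.4 = 346 × 0.7028 = 243.2 K.
W_by = nCᵥ(T₁ − T₂) = (4.44)(20.79)(346 − 243.2) = 9491 J.

W ≈ 9.49 kJ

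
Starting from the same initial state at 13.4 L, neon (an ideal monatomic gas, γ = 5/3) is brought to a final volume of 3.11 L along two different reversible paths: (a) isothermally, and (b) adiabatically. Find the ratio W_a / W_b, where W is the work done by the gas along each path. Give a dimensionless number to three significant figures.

W_a / W_b ≈ 0.591

Path (a) isothermal: W = P₁V₁ ln(V₂/V₁) → W_a/(P₁V₁) = -1.461.
Path (b) adiabatic: W = P₁V₁(1 − (V₁/V₂)^(γ−1))/(γ−1) → W_b/(P₁V₁) = -2.472.
W_a / W_b = -1.461 / -2.472 = 0.5909.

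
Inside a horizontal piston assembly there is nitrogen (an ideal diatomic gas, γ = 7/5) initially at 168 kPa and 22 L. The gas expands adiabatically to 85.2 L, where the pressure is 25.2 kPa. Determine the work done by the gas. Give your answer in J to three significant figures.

Adiabatic: W = (P₁V₁ − P₂V₂)/(γ − 1) with γ = 7/5.
P₁V₁ = 3696 J, P₂V₂ = 2147 J.
W = (3696 − 2147) / 0.4 = 3872 J.

W ≈ 3870 J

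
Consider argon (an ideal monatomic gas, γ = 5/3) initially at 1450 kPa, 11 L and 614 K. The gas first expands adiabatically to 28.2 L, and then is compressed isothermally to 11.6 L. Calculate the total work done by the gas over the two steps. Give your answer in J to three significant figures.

Step 1 (adiabatic): W = (P₁V₁ − P₂V₂)/(γ−1) = (15950 − 8515)/0.667 = 11152 J.
After step 1: P = 302 kPa, V = 28.2 L, T = 327.8 K.
Step 2 (isothermal): W = P₁V₁ ln(V₂/V₁) = (8515) ln(11.6/28.2) = -7564 J.
W_total = 11152 − 7564 = 3588 J.

W_total ≈ 3590 J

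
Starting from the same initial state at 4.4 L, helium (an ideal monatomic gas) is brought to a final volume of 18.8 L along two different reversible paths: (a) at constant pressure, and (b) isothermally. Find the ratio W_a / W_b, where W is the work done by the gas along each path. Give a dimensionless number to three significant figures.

W_a / W_b ≈ 2.25

Path (a) isobaric: W = P₁(V₂ − V₁) → W_a/(P₁V₁) = 3.273.
Path (b) isothermal: W = P₁V₁ ln(V₂/V₁) → W_b/(P₁V₁) = 1.452.
W_a / W_b = 3.273 / 1.452 = 2.254.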